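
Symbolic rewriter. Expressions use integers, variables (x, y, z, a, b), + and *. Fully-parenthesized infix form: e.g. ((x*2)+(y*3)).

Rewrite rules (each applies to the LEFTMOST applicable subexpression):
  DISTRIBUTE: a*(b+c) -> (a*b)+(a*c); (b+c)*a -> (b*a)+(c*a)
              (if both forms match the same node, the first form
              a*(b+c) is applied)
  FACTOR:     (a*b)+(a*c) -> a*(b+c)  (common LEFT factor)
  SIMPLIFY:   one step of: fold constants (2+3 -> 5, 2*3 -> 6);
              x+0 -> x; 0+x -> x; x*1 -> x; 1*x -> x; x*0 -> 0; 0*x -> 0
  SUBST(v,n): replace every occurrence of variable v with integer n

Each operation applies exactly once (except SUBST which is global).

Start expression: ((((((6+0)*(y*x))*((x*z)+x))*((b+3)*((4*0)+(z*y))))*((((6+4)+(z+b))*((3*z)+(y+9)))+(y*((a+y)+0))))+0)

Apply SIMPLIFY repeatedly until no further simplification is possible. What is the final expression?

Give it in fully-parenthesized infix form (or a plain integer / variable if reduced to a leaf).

Start: ((((((6+0)*(y*x))*((x*z)+x))*((b+3)*((4*0)+(z*y))))*((((6+4)+(z+b))*((3*z)+(y+9)))+(y*((a+y)+0))))+0)
Step 1: at root: ((((((6+0)*(y*x))*((x*z)+x))*((b+3)*((4*0)+(z*y))))*((((6+4)+(z+b))*((3*z)+(y+9)))+(y*((a+y)+0))))+0) -> (((((6+0)*(y*x))*((x*z)+x))*((b+3)*((4*0)+(z*y))))*((((6+4)+(z+b))*((3*z)+(y+9)))+(y*((a+y)+0)))); overall: ((((((6+0)*(y*x))*((x*z)+x))*((b+3)*((4*0)+(z*y))))*((((6+4)+(z+b))*((3*z)+(y+9)))+(y*((a+y)+0))))+0) -> (((((6+0)*(y*x))*((x*z)+x))*((b+3)*((4*0)+(z*y))))*((((6+4)+(z+b))*((3*z)+(y+9)))+(y*((a+y)+0))))
Step 2: at LLLL: (6+0) -> 6; overall: (((((6+0)*(y*x))*((x*z)+x))*((b+3)*((4*0)+(z*y))))*((((6+4)+(z+b))*((3*z)+(y+9)))+(y*((a+y)+0)))) -> ((((6*(y*x))*((x*z)+x))*((b+3)*((4*0)+(z*y))))*((((6+4)+(z+b))*((3*z)+(y+9)))+(y*((a+y)+0))))
Step 3: at LRRL: (4*0) -> 0; overall: ((((6*(y*x))*((x*z)+x))*((b+3)*((4*0)+(z*y))))*((((6+4)+(z+b))*((3*z)+(y+9)))+(y*((a+y)+0)))) -> ((((6*(y*x))*((x*z)+x))*((b+3)*(0+(z*y))))*((((6+4)+(z+b))*((3*z)+(y+9)))+(y*((a+y)+0))))
Step 4: at LRR: (0+(z*y)) -> (z*y); overall: ((((6*(y*x))*((x*z)+x))*((b+3)*(0+(z*y))))*((((6+4)+(z+b))*((3*z)+(y+9)))+(y*((a+y)+0)))) -> ((((6*(y*x))*((x*z)+x))*((b+3)*(z*y)))*((((6+4)+(z+b))*((3*z)+(y+9)))+(y*((a+y)+0))))
Step 5: at RLLL: (6+4) -> 10; overall: ((((6*(y*x))*((x*z)+x))*((b+3)*(z*y)))*((((6+4)+(z+b))*((3*z)+(y+9)))+(y*((a+y)+0)))) -> ((((6*(y*x))*((x*z)+x))*((b+3)*(z*y)))*(((10+(z+b))*((3*z)+(y+9)))+(y*((a+y)+0))))
Step 6: at RRR: ((a+y)+0) -> (a+y); overall: ((((6*(y*x))*((x*z)+x))*((b+3)*(z*y)))*(((10+(z+b))*((3*z)+(y+9)))+(y*((a+y)+0)))) -> ((((6*(y*x))*((x*z)+x))*((b+3)*(z*y)))*(((10+(z+b))*((3*z)+(y+9)))+(y*(a+y))))
Fixed point: ((((6*(y*x))*((x*z)+x))*((b+3)*(z*y)))*(((10+(z+b))*((3*z)+(y+9)))+(y*(a+y))))

Answer: ((((6*(y*x))*((x*z)+x))*((b+3)*(z*y)))*(((10+(z+b))*((3*z)+(y+9)))+(y*(a+y))))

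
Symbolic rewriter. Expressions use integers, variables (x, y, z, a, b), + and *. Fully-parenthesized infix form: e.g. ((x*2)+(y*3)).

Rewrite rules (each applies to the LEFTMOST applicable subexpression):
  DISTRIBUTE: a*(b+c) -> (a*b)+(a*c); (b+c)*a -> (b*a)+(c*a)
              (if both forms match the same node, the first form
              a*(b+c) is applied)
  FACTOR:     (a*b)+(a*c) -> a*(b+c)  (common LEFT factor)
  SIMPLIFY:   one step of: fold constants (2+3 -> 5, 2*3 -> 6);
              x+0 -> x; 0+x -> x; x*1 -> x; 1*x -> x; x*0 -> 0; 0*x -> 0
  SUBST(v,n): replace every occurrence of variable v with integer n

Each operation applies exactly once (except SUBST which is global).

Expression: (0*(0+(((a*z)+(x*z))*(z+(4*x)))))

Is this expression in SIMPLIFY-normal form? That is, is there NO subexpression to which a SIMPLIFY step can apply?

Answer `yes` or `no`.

Expression: (0*(0+(((a*z)+(x*z))*(z+(4*x)))))
Scanning for simplifiable subexpressions (pre-order)...
  at root: (0*(0+(((a*z)+(x*z))*(z+(4*x))))) (SIMPLIFIABLE)
  at R: (0+(((a*z)+(x*z))*(z+(4*x)))) (SIMPLIFIABLE)
  at RR: (((a*z)+(x*z))*(z+(4*x))) (not simplifiable)
  at RRL: ((a*z)+(x*z)) (not simplifiable)
  at RRLL: (a*z) (not simplifiable)
  at RRLR: (x*z) (not simplifiable)
  at RRR: (z+(4*x)) (not simplifiable)
  at RRRR: (4*x) (not simplifiable)
Found simplifiable subexpr at path root: (0*(0+(((a*z)+(x*z))*(z+(4*x)))))
One SIMPLIFY step would give: 0
-> NOT in normal form.

Answer: no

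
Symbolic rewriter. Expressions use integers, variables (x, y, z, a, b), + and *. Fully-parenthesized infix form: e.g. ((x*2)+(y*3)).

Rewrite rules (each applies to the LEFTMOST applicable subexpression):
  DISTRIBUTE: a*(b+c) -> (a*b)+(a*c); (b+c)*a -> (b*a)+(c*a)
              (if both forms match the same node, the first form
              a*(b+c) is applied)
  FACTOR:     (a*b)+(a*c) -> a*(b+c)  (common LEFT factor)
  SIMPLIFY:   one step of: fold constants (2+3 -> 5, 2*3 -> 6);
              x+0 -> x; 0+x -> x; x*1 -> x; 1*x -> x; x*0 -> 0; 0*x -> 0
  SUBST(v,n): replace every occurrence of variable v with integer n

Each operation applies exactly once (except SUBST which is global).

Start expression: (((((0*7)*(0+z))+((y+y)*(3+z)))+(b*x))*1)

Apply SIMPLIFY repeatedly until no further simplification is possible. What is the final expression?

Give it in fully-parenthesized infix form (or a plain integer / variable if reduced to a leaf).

Answer: (((y+y)*(3+z))+(b*x))

Derivation:
Start: (((((0*7)*(0+z))+((y+y)*(3+z)))+(b*x))*1)
Step 1: at root: (((((0*7)*(0+z))+((y+y)*(3+z)))+(b*x))*1) -> ((((0*7)*(0+z))+((y+y)*(3+z)))+(b*x)); overall: (((((0*7)*(0+z))+((y+y)*(3+z)))+(b*x))*1) -> ((((0*7)*(0+z))+((y+y)*(3+z)))+(b*x))
Step 2: at LLL: (0*7) -> 0; overall: ((((0*7)*(0+z))+((y+y)*(3+z)))+(b*x)) -> (((0*(0+z))+((y+y)*(3+z)))+(b*x))
Step 3: at LL: (0*(0+z)) -> 0; overall: (((0*(0+z))+((y+y)*(3+z)))+(b*x)) -> ((0+((y+y)*(3+z)))+(b*x))
Step 4: at L: (0+((y+y)*(3+z))) -> ((y+y)*(3+z)); overall: ((0+((y+y)*(3+z)))+(b*x)) -> (((y+y)*(3+z))+(b*x))
Fixed point: (((y+y)*(3+z))+(b*x))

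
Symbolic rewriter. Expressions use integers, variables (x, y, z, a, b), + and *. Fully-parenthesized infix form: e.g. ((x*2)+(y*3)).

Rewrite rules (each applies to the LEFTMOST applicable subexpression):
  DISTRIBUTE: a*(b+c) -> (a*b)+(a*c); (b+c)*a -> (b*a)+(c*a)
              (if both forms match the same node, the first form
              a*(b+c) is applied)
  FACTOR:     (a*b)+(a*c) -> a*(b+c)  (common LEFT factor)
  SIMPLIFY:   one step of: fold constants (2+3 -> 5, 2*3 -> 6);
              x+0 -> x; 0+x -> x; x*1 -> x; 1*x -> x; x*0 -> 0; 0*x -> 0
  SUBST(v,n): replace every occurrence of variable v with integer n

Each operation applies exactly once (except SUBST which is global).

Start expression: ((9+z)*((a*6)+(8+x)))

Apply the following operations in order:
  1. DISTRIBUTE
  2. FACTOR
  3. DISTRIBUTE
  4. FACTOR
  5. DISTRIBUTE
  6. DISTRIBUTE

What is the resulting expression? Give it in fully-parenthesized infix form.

Start: ((9+z)*((a*6)+(8+x)))
Apply DISTRIBUTE at root (target: ((9+z)*((a*6)+(8+x)))): ((9+z)*((a*6)+(8+x))) -> (((9+z)*(a*6))+((9+z)*(8+x)))
Apply FACTOR at root (target: (((9+z)*(a*6))+((9+z)*(8+x)))): (((9+z)*(a*6))+((9+z)*(8+x))) -> ((9+z)*((a*6)+(8+x)))
Apply DISTRIBUTE at root (target: ((9+z)*((a*6)+(8+x)))): ((9+z)*((a*6)+(8+x))) -> (((9+z)*(a*6))+((9+z)*(8+x)))
Apply FACTOR at root (target: (((9+z)*(a*6))+((9+z)*(8+x)))): (((9+z)*(a*6))+((9+z)*(8+x))) -> ((9+z)*((a*6)+(8+x)))
Apply DISTRIBUTE at root (target: ((9+z)*((a*6)+(8+x)))): ((9+z)*((a*6)+(8+x))) -> (((9+z)*(a*6))+((9+z)*(8+x)))
Apply DISTRIBUTE at L (target: ((9+z)*(a*6))): (((9+z)*(a*6))+((9+z)*(8+x))) -> (((9*(a*6))+(z*(a*6)))+((9+z)*(8+x)))

Answer: (((9*(a*6))+(z*(a*6)))+((9+z)*(8+x)))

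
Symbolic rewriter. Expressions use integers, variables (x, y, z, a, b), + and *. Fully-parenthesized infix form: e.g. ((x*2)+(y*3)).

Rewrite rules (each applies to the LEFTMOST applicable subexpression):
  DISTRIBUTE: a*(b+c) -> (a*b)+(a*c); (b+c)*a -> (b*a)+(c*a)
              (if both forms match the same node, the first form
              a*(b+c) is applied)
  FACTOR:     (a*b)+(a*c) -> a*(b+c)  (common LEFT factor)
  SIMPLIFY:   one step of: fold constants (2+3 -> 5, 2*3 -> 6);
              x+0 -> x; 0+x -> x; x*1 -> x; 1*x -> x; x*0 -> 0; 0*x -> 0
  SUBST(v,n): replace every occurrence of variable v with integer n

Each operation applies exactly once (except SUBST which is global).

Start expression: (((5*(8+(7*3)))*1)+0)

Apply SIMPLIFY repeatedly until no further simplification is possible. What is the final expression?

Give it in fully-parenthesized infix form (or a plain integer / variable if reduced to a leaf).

Start: (((5*(8+(7*3)))*1)+0)
Step 1: at root: (((5*(8+(7*3)))*1)+0) -> ((5*(8+(7*3)))*1); overall: (((5*(8+(7*3)))*1)+0) -> ((5*(8+(7*3)))*1)
Step 2: at root: ((5*(8+(7*3)))*1) -> (5*(8+(7*3))); overall: ((5*(8+(7*3)))*1) -> (5*(8+(7*3)))
Step 3: at RR: (7*3) -> 21; overall: (5*(8+(7*3))) -> (5*(8+21))
Step 4: at R: (8+21) -> 29; overall: (5*(8+21)) -> (5*29)
Step 5: at root: (5*29) -> 145; overall: (5*29) -> 145
Fixed point: 145

Answer: 145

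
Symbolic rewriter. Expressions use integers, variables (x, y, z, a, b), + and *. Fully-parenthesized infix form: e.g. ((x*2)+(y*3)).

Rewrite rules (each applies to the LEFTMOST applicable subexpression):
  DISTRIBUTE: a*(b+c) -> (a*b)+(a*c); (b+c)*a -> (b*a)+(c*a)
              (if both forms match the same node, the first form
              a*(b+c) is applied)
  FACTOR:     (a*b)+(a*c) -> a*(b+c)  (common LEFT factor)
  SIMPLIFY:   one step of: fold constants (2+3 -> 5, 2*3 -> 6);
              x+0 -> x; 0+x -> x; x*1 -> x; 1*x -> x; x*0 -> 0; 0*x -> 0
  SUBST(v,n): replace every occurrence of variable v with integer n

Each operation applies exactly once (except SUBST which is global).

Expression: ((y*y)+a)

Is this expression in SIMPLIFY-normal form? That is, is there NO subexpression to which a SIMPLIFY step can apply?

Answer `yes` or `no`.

Expression: ((y*y)+a)
Scanning for simplifiable subexpressions (pre-order)...
  at root: ((y*y)+a) (not simplifiable)
  at L: (y*y) (not simplifiable)
Result: no simplifiable subexpression found -> normal form.

Answer: yes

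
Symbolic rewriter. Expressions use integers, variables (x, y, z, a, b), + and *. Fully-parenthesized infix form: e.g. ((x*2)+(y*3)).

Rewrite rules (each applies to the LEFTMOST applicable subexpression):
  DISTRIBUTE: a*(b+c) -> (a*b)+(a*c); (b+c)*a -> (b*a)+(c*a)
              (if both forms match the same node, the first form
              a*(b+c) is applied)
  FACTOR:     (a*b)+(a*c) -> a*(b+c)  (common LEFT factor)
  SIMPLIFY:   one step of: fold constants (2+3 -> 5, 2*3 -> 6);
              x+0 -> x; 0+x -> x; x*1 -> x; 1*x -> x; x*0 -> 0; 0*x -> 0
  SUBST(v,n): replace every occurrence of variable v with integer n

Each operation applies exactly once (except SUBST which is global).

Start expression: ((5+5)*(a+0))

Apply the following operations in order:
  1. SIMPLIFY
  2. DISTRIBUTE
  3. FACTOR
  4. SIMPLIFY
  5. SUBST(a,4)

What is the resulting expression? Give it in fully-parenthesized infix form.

Start: ((5+5)*(a+0))
Apply SIMPLIFY at L (target: (5+5)): ((5+5)*(a+0)) -> (10*(a+0))
Apply DISTRIBUTE at root (target: (10*(a+0))): (10*(a+0)) -> ((10*a)+(10*0))
Apply FACTOR at root (target: ((10*a)+(10*0))): ((10*a)+(10*0)) -> (10*(a+0))
Apply SIMPLIFY at R (target: (a+0)): (10*(a+0)) -> (10*a)
Apply SUBST(a,4): (10*a) -> (10*4)

Answer: (10*4)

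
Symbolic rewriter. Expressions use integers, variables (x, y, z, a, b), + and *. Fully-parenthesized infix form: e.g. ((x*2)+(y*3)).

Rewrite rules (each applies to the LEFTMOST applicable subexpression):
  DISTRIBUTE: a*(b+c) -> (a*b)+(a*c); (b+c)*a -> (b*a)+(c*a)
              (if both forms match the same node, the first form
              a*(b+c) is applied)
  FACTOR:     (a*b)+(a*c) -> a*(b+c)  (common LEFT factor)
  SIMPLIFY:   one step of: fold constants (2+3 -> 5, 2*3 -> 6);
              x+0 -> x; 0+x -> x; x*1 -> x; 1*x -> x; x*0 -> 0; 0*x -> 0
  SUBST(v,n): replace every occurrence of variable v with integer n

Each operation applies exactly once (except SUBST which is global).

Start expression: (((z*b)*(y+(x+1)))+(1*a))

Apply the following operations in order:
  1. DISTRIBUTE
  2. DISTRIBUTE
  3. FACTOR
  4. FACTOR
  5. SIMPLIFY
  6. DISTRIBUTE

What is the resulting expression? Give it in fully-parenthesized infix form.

Answer: ((((z*b)*y)+((z*b)*(x+1)))+a)

Derivation:
Start: (((z*b)*(y+(x+1)))+(1*a))
Apply DISTRIBUTE at L (target: ((z*b)*(y+(x+1)))): (((z*b)*(y+(x+1)))+(1*a)) -> ((((z*b)*y)+((z*b)*(x+1)))+(1*a))
Apply DISTRIBUTE at LR (target: ((z*b)*(x+1))): ((((z*b)*y)+((z*b)*(x+1)))+(1*a)) -> ((((z*b)*y)+(((z*b)*x)+((z*b)*1)))+(1*a))
Apply FACTOR at LR (target: (((z*b)*x)+((z*b)*1))): ((((z*b)*y)+(((z*b)*x)+((z*b)*1)))+(1*a)) -> ((((z*b)*y)+((z*b)*(x+1)))+(1*a))
Apply FACTOR at L (target: (((z*b)*y)+((z*b)*(x+1)))): ((((z*b)*y)+((z*b)*(x+1)))+(1*a)) -> (((z*b)*(y+(x+1)))+(1*a))
Apply SIMPLIFY at R (target: (1*a)): (((z*b)*(y+(x+1)))+(1*a)) -> (((z*b)*(y+(x+1)))+a)
Apply DISTRIBUTE at L (target: ((z*b)*(y+(x+1)))): (((z*b)*(y+(x+1)))+a) -> ((((z*b)*y)+((z*b)*(x+1)))+a)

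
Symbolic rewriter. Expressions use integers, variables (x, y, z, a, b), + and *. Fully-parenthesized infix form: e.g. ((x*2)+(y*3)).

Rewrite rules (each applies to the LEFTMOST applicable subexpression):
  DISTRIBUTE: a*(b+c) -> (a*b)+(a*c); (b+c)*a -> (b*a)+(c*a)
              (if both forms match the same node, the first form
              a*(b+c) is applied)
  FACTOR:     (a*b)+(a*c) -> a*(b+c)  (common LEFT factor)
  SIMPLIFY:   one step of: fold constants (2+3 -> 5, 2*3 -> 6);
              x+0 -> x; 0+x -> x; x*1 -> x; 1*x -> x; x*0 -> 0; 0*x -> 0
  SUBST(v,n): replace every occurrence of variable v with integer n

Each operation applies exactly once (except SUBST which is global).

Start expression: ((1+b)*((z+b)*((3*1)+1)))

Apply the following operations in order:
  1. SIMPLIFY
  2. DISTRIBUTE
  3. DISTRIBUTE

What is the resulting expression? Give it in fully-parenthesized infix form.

Answer: ((1*(((z+b)*3)+((z+b)*1)))+(b*((z+b)*(3+1))))

Derivation:
Start: ((1+b)*((z+b)*((3*1)+1)))
Apply SIMPLIFY at RRL (target: (3*1)): ((1+b)*((z+b)*((3*1)+1))) -> ((1+b)*((z+b)*(3+1)))
Apply DISTRIBUTE at root (target: ((1+b)*((z+b)*(3+1)))): ((1+b)*((z+b)*(3+1))) -> ((1*((z+b)*(3+1)))+(b*((z+b)*(3+1))))
Apply DISTRIBUTE at LR (target: ((z+b)*(3+1))): ((1*((z+b)*(3+1)))+(b*((z+b)*(3+1)))) -> ((1*(((z+b)*3)+((z+b)*1)))+(b*((z+b)*(3+1))))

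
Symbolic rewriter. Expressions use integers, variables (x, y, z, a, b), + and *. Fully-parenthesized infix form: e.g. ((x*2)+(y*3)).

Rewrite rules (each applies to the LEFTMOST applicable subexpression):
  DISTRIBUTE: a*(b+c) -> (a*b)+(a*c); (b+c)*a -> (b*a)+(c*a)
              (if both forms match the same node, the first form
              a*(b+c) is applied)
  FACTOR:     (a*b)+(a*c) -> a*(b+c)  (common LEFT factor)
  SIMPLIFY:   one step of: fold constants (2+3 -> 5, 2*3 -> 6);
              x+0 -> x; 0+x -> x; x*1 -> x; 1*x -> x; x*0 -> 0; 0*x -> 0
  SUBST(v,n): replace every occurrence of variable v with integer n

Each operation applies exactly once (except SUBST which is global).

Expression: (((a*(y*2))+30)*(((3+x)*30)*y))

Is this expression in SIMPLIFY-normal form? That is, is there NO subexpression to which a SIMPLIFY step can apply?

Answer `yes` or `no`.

Expression: (((a*(y*2))+30)*(((3+x)*30)*y))
Scanning for simplifiable subexpressions (pre-order)...
  at root: (((a*(y*2))+30)*(((3+x)*30)*y)) (not simplifiable)
  at L: ((a*(y*2))+30) (not simplifiable)
  at LL: (a*(y*2)) (not simplifiable)
  at LLR: (y*2) (not simplifiable)
  at R: (((3+x)*30)*y) (not simplifiable)
  at RL: ((3+x)*30) (not simplifiable)
  at RLL: (3+x) (not simplifiable)
Result: no simplifiable subexpression found -> normal form.

Answer: yes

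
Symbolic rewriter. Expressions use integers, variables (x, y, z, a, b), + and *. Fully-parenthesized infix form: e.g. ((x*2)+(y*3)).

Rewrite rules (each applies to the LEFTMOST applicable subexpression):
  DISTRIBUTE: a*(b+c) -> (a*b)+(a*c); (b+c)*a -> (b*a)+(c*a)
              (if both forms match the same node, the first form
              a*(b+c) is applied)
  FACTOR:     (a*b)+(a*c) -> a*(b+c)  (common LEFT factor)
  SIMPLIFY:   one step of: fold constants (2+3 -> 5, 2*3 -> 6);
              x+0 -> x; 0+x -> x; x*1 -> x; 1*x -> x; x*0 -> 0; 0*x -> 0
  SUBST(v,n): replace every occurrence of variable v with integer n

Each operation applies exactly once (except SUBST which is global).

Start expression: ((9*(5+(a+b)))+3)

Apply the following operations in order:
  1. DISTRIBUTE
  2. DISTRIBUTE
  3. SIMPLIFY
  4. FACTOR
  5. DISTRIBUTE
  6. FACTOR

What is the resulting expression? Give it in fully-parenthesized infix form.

Answer: ((45+(9*(a+b)))+3)

Derivation:
Start: ((9*(5+(a+b)))+3)
Apply DISTRIBUTE at L (target: (9*(5+(a+b)))): ((9*(5+(a+b)))+3) -> (((9*5)+(9*(a+b)))+3)
Apply DISTRIBUTE at LR (target: (9*(a+b))): (((9*5)+(9*(a+b)))+3) -> (((9*5)+((9*a)+(9*b)))+3)
Apply SIMPLIFY at LL (target: (9*5)): (((9*5)+((9*a)+(9*b)))+3) -> ((45+((9*a)+(9*b)))+3)
Apply FACTOR at LR (target: ((9*a)+(9*b))): ((45+((9*a)+(9*b)))+3) -> ((45+(9*(a+b)))+3)
Apply DISTRIBUTE at LR (target: (9*(a+b))): ((45+(9*(a+b)))+3) -> ((45+((9*a)+(9*b)))+3)
Apply FACTOR at LR (target: ((9*a)+(9*b))): ((45+((9*a)+(9*b)))+3) -> ((45+(9*(a+b)))+3)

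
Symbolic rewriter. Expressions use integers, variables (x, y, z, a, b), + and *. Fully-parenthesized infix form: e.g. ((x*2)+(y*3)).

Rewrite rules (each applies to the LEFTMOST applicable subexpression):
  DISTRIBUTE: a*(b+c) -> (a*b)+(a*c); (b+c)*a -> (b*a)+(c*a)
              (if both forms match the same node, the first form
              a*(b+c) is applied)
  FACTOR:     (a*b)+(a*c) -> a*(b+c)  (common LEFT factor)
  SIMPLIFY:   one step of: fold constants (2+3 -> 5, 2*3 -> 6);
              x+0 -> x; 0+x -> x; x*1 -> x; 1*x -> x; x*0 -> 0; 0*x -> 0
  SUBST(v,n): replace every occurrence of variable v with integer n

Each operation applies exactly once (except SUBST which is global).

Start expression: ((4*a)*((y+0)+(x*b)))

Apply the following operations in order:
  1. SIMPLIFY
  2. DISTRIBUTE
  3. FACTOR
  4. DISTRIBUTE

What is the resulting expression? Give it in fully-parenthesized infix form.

Start: ((4*a)*((y+0)+(x*b)))
Apply SIMPLIFY at RL (target: (y+0)): ((4*a)*((y+0)+(x*b))) -> ((4*a)*(y+(x*b)))
Apply DISTRIBUTE at root (target: ((4*a)*(y+(x*b)))): ((4*a)*(y+(x*b))) -> (((4*a)*y)+((4*a)*(x*b)))
Apply FACTOR at root (target: (((4*a)*y)+((4*a)*(x*b)))): (((4*a)*y)+((4*a)*(x*b))) -> ((4*a)*(y+(x*b)))
Apply DISTRIBUTE at root (target: ((4*a)*(y+(x*b)))): ((4*a)*(y+(x*b))) -> (((4*a)*y)+((4*a)*(x*b)))

Answer: (((4*a)*y)+((4*a)*(x*b)))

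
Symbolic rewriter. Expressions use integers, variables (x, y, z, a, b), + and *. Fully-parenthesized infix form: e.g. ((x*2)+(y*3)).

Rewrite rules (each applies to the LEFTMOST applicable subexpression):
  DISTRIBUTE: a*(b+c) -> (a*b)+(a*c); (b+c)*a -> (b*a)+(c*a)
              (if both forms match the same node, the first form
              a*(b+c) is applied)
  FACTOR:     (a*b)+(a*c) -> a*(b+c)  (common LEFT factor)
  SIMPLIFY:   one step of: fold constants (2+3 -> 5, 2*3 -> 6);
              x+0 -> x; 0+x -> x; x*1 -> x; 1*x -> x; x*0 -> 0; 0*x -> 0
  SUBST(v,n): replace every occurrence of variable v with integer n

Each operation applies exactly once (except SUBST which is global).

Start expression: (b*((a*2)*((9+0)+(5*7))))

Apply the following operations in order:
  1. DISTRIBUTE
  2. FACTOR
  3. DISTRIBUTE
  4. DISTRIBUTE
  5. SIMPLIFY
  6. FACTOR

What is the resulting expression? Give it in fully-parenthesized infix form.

Start: (b*((a*2)*((9+0)+(5*7))))
Apply DISTRIBUTE at R (target: ((a*2)*((9+0)+(5*7)))): (b*((a*2)*((9+0)+(5*7)))) -> (b*(((a*2)*(9+0))+((a*2)*(5*7))))
Apply FACTOR at R (target: (((a*2)*(9+0))+((a*2)*(5*7)))): (b*(((a*2)*(9+0))+((a*2)*(5*7)))) -> (b*((a*2)*((9+0)+(5*7))))
Apply DISTRIBUTE at R (target: ((a*2)*((9+0)+(5*7)))): (b*((a*2)*((9+0)+(5*7)))) -> (b*(((a*2)*(9+0))+((a*2)*(5*7))))
Apply DISTRIBUTE at root (target: (b*(((a*2)*(9+0))+((a*2)*(5*7))))): (b*(((a*2)*(9+0))+((a*2)*(5*7)))) -> ((b*((a*2)*(9+0)))+(b*((a*2)*(5*7))))
Apply SIMPLIFY at LRR (target: (9+0)): ((b*((a*2)*(9+0)))+(b*((a*2)*(5*7)))) -> ((b*((a*2)*9))+(b*((a*2)*(5*7))))
Apply FACTOR at root (target: ((b*((a*2)*9))+(b*((a*2)*(5*7))))): ((b*((a*2)*9))+(b*((a*2)*(5*7)))) -> (b*(((a*2)*9)+((a*2)*(5*7))))

Answer: (b*(((a*2)*9)+((a*2)*(5*7))))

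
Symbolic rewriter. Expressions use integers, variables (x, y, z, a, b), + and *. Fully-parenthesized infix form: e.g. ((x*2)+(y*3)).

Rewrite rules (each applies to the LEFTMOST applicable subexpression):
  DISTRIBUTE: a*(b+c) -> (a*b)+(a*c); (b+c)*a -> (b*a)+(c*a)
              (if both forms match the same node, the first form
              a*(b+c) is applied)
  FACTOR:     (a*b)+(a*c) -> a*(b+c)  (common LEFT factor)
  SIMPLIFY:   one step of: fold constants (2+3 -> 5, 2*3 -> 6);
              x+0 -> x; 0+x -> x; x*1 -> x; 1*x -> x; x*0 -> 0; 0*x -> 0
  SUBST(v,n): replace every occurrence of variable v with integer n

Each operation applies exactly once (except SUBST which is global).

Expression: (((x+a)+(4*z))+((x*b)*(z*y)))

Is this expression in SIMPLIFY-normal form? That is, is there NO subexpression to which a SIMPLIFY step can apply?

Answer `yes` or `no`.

Expression: (((x+a)+(4*z))+((x*b)*(z*y)))
Scanning for simplifiable subexpressions (pre-order)...
  at root: (((x+a)+(4*z))+((x*b)*(z*y))) (not simplifiable)
  at L: ((x+a)+(4*z)) (not simplifiable)
  at LL: (x+a) (not simplifiable)
  at LR: (4*z) (not simplifiable)
  at R: ((x*b)*(z*y)) (not simplifiable)
  at RL: (x*b) (not simplifiable)
  at RR: (z*y) (not simplifiable)
Result: no simplifiable subexpression found -> normal form.

Answer: yes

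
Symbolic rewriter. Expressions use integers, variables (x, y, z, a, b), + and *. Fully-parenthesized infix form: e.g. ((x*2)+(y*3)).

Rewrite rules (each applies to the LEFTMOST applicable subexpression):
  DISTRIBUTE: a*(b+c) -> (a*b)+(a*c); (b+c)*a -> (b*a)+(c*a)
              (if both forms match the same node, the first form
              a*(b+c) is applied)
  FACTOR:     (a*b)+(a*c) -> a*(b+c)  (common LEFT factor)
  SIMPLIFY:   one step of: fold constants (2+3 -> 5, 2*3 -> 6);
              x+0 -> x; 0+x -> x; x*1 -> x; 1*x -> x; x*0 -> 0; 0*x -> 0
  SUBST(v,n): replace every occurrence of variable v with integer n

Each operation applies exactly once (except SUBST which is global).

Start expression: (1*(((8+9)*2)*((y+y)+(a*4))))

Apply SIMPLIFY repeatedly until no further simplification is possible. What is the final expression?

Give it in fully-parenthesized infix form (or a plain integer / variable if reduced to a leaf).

Answer: (34*((y+y)+(a*4)))

Derivation:
Start: (1*(((8+9)*2)*((y+y)+(a*4))))
Step 1: at root: (1*(((8+9)*2)*((y+y)+(a*4)))) -> (((8+9)*2)*((y+y)+(a*4))); overall: (1*(((8+9)*2)*((y+y)+(a*4)))) -> (((8+9)*2)*((y+y)+(a*4)))
Step 2: at LL: (8+9) -> 17; overall: (((8+9)*2)*((y+y)+(a*4))) -> ((17*2)*((y+y)+(a*4)))
Step 3: at L: (17*2) -> 34; overall: ((17*2)*((y+y)+(a*4))) -> (34*((y+y)+(a*4)))
Fixed point: (34*((y+y)+(a*4)))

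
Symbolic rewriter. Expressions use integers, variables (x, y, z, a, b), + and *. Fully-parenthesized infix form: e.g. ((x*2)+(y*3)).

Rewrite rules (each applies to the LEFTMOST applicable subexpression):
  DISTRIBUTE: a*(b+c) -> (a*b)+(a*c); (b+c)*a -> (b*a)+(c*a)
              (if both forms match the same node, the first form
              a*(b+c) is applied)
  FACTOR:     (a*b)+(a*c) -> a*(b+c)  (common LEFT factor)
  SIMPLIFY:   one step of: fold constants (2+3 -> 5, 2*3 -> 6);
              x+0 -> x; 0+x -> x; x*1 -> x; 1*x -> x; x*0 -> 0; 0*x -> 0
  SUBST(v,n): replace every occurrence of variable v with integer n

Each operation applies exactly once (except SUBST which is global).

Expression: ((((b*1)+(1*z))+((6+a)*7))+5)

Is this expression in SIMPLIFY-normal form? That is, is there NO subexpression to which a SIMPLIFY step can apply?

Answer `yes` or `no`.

Expression: ((((b*1)+(1*z))+((6+a)*7))+5)
Scanning for simplifiable subexpressions (pre-order)...
  at root: ((((b*1)+(1*z))+((6+a)*7))+5) (not simplifiable)
  at L: (((b*1)+(1*z))+((6+a)*7)) (not simplifiable)
  at LL: ((b*1)+(1*z)) (not simplifiable)
  at LLL: (b*1) (SIMPLIFIABLE)
  at LLR: (1*z) (SIMPLIFIABLE)
  at LR: ((6+a)*7) (not simplifiable)
  at LRL: (6+a) (not simplifiable)
Found simplifiable subexpr at path LLL: (b*1)
One SIMPLIFY step would give: (((b+(1*z))+((6+a)*7))+5)
-> NOT in normal form.

Answer: no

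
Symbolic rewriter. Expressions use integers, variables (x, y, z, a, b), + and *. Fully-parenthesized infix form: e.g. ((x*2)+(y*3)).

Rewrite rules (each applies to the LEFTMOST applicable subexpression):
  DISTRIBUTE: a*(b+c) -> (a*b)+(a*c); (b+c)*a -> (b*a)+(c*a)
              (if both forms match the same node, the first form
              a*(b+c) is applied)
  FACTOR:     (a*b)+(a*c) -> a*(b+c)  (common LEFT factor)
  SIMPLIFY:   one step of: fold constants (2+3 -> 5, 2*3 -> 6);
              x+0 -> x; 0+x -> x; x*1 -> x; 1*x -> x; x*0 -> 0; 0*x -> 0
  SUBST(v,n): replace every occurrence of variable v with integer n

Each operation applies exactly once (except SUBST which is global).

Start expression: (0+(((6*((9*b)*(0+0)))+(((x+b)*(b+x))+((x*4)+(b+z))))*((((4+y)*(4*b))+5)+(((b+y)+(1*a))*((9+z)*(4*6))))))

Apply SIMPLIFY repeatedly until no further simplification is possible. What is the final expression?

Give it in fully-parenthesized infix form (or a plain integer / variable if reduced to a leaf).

Start: (0+(((6*((9*b)*(0+0)))+(((x+b)*(b+x))+((x*4)+(b+z))))*((((4+y)*(4*b))+5)+(((b+y)+(1*a))*((9+z)*(4*6))))))
Step 1: at root: (0+(((6*((9*b)*(0+0)))+(((x+b)*(b+x))+((x*4)+(b+z))))*((((4+y)*(4*b))+5)+(((b+y)+(1*a))*((9+z)*(4*6)))))) -> (((6*((9*b)*(0+0)))+(((x+b)*(b+x))+((x*4)+(b+z))))*((((4+y)*(4*b))+5)+(((b+y)+(1*a))*((9+z)*(4*6))))); overall: (0+(((6*((9*b)*(0+0)))+(((x+b)*(b+x))+((x*4)+(b+z))))*((((4+y)*(4*b))+5)+(((b+y)+(1*a))*((9+z)*(4*6)))))) -> (((6*((9*b)*(0+0)))+(((x+b)*(b+x))+((x*4)+(b+z))))*((((4+y)*(4*b))+5)+(((b+y)+(1*a))*((9+z)*(4*6)))))
Step 2: at LLRR: (0+0) -> 0; overall: (((6*((9*b)*(0+0)))+(((x+b)*(b+x))+((x*4)+(b+z))))*((((4+y)*(4*b))+5)+(((b+y)+(1*a))*((9+z)*(4*6))))) -> (((6*((9*b)*0))+(((x+b)*(b+x))+((x*4)+(b+z))))*((((4+y)*(4*b))+5)+(((b+y)+(1*a))*((9+z)*(4*6)))))
Step 3: at LLR: ((9*b)*0) -> 0; overall: (((6*((9*b)*0))+(((x+b)*(b+x))+((x*4)+(b+z))))*((((4+y)*(4*b))+5)+(((b+y)+(1*a))*((9+z)*(4*6))))) -> (((6*0)+(((x+b)*(b+x))+((x*4)+(b+z))))*((((4+y)*(4*b))+5)+(((b+y)+(1*a))*((9+z)*(4*6)))))
Step 4: at LL: (6*0) -> 0; overall: (((6*0)+(((x+b)*(b+x))+((x*4)+(b+z))))*((((4+y)*(4*b))+5)+(((b+y)+(1*a))*((9+z)*(4*6))))) -> ((0+(((x+b)*(b+x))+((x*4)+(b+z))))*((((4+y)*(4*b))+5)+(((b+y)+(1*a))*((9+z)*(4*6)))))
Step 5: at L: (0+(((x+b)*(b+x))+((x*4)+(b+z)))) -> (((x+b)*(b+x))+((x*4)+(b+z))); overall: ((0+(((x+b)*(b+x))+((x*4)+(b+z))))*((((4+y)*(4*b))+5)+(((b+y)+(1*a))*((9+z)*(4*6))))) -> ((((x+b)*(b+x))+((x*4)+(b+z)))*((((4+y)*(4*b))+5)+(((b+y)+(1*a))*((9+z)*(4*6)))))
Step 6: at RRLR: (1*a) -> a; overall: ((((x+b)*(b+x))+((x*4)+(b+z)))*((((4+y)*(4*b))+5)+(((b+y)+(1*a))*((9+z)*(4*6))))) -> ((((x+b)*(b+x))+((x*4)+(b+z)))*((((4+y)*(4*b))+5)+(((b+y)+a)*((9+z)*(4*6)))))
Step 7: at RRRR: (4*6) -> 24; overall: ((((x+b)*(b+x))+((x*4)+(b+z)))*((((4+y)*(4*b))+5)+(((b+y)+a)*((9+z)*(4*6))))) -> ((((x+b)*(b+x))+((x*4)+(b+z)))*((((4+y)*(4*b))+5)+(((b+y)+a)*((9+z)*24))))
Fixed point: ((((x+b)*(b+x))+((x*4)+(b+z)))*((((4+y)*(4*b))+5)+(((b+y)+a)*((9+z)*24))))

Answer: ((((x+b)*(b+x))+((x*4)+(b+z)))*((((4+y)*(4*b))+5)+(((b+y)+a)*((9+z)*24))))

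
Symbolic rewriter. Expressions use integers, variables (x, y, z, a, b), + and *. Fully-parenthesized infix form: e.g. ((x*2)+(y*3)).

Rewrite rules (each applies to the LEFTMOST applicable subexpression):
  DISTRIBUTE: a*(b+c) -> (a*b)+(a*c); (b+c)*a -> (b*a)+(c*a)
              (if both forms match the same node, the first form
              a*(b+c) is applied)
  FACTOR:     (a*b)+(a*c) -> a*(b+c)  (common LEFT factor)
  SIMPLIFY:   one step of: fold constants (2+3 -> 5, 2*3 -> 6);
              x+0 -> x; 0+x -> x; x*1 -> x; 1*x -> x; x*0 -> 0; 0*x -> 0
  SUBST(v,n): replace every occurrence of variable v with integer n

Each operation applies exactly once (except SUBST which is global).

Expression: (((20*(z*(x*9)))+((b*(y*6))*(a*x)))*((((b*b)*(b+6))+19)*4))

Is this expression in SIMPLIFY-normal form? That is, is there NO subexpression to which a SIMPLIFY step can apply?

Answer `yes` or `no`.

Answer: yes

Derivation:
Expression: (((20*(z*(x*9)))+((b*(y*6))*(a*x)))*((((b*b)*(b+6))+19)*4))
Scanning for simplifiable subexpressions (pre-order)...
  at root: (((20*(z*(x*9)))+((b*(y*6))*(a*x)))*((((b*b)*(b+6))+19)*4)) (not simplifiable)
  at L: ((20*(z*(x*9)))+((b*(y*6))*(a*x))) (not simplifiable)
  at LL: (20*(z*(x*9))) (not simplifiable)
  at LLR: (z*(x*9)) (not simplifiable)
  at LLRR: (x*9) (not simplifiable)
  at LR: ((b*(y*6))*(a*x)) (not simplifiable)
  at LRL: (b*(y*6)) (not simplifiable)
  at LRLR: (y*6) (not simplifiable)
  at LRR: (a*x) (not simplifiable)
  at R: ((((b*b)*(b+6))+19)*4) (not simplifiable)
  at RL: (((b*b)*(b+6))+19) (not simplifiable)
  at RLL: ((b*b)*(b+6)) (not simplifiable)
  at RLLL: (b*b) (not simplifiable)
  at RLLR: (b+6) (not simplifiable)
Result: no simplifiable subexpression found -> normal form.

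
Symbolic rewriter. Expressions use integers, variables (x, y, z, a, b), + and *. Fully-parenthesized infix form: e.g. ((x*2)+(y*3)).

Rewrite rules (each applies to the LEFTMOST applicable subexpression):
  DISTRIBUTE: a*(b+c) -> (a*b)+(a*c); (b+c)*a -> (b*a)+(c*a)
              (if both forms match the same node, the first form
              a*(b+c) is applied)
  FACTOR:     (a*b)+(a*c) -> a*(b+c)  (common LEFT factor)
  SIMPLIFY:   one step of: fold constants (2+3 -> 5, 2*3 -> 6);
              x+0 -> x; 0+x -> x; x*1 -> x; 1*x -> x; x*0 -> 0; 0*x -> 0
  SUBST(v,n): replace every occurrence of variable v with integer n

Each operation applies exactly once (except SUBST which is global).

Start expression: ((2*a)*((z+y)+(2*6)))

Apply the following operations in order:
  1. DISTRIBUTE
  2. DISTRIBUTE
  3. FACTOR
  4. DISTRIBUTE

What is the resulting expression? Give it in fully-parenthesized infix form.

Start: ((2*a)*((z+y)+(2*6)))
Apply DISTRIBUTE at root (target: ((2*a)*((z+y)+(2*6)))): ((2*a)*((z+y)+(2*6))) -> (((2*a)*(z+y))+((2*a)*(2*6)))
Apply DISTRIBUTE at L (target: ((2*a)*(z+y))): (((2*a)*(z+y))+((2*a)*(2*6))) -> ((((2*a)*z)+((2*a)*y))+((2*a)*(2*6)))
Apply FACTOR at L (target: (((2*a)*z)+((2*a)*y))): ((((2*a)*z)+((2*a)*y))+((2*a)*(2*6))) -> (((2*a)*(z+y))+((2*a)*(2*6)))
Apply DISTRIBUTE at L (target: ((2*a)*(z+y))): (((2*a)*(z+y))+((2*a)*(2*6))) -> ((((2*a)*z)+((2*a)*y))+((2*a)*(2*6)))

Answer: ((((2*a)*z)+((2*a)*y))+((2*a)*(2*6)))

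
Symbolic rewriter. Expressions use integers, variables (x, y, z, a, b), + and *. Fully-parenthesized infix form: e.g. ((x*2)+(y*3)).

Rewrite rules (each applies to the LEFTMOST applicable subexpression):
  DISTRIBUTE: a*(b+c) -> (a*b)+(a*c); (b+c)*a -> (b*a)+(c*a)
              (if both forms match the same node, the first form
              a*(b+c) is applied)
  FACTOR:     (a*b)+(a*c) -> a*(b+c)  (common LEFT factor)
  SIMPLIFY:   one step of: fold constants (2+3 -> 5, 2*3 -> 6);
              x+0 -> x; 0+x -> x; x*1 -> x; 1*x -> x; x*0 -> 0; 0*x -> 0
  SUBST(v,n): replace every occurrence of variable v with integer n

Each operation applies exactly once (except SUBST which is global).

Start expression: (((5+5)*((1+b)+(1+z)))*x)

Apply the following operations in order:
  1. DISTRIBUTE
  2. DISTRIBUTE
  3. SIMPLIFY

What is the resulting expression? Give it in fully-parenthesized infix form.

Start: (((5+5)*((1+b)+(1+z)))*x)
Apply DISTRIBUTE at L (target: ((5+5)*((1+b)+(1+z)))): (((5+5)*((1+b)+(1+z)))*x) -> ((((5+5)*(1+b))+((5+5)*(1+z)))*x)
Apply DISTRIBUTE at root (target: ((((5+5)*(1+b))+((5+5)*(1+z)))*x)): ((((5+5)*(1+b))+((5+5)*(1+z)))*x) -> ((((5+5)*(1+b))*x)+(((5+5)*(1+z))*x))
Apply SIMPLIFY at LLL (target: (5+5)): ((((5+5)*(1+b))*x)+(((5+5)*(1+z))*x)) -> (((10*(1+b))*x)+(((5+5)*(1+z))*x))

Answer: (((10*(1+b))*x)+(((5+5)*(1+z))*x))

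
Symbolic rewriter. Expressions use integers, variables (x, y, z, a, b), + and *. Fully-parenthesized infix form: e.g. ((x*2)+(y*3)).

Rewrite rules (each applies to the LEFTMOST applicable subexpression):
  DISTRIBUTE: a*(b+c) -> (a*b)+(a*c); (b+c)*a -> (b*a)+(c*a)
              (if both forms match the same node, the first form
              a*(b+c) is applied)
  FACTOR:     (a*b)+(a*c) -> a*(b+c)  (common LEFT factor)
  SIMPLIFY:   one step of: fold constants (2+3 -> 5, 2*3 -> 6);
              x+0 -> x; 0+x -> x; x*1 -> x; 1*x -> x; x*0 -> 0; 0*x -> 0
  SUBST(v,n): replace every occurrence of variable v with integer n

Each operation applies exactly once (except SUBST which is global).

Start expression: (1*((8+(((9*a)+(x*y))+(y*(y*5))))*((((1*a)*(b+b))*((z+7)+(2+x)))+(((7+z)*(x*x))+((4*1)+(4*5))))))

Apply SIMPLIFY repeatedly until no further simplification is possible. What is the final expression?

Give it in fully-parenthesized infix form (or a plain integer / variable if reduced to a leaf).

Start: (1*((8+(((9*a)+(x*y))+(y*(y*5))))*((((1*a)*(b+b))*((z+7)+(2+x)))+(((7+z)*(x*x))+((4*1)+(4*5))))))
Step 1: at root: (1*((8+(((9*a)+(x*y))+(y*(y*5))))*((((1*a)*(b+b))*((z+7)+(2+x)))+(((7+z)*(x*x))+((4*1)+(4*5)))))) -> ((8+(((9*a)+(x*y))+(y*(y*5))))*((((1*a)*(b+b))*((z+7)+(2+x)))+(((7+z)*(x*x))+((4*1)+(4*5))))); overall: (1*((8+(((9*a)+(x*y))+(y*(y*5))))*((((1*a)*(b+b))*((z+7)+(2+x)))+(((7+z)*(x*x))+((4*1)+(4*5)))))) -> ((8+(((9*a)+(x*y))+(y*(y*5))))*((((1*a)*(b+b))*((z+7)+(2+x)))+(((7+z)*(x*x))+((4*1)+(4*5)))))
Step 2: at RLLL: (1*a) -> a; overall: ((8+(((9*a)+(x*y))+(y*(y*5))))*((((1*a)*(b+b))*((z+7)+(2+x)))+(((7+z)*(x*x))+((4*1)+(4*5))))) -> ((8+(((9*a)+(x*y))+(y*(y*5))))*(((a*(b+b))*((z+7)+(2+x)))+(((7+z)*(x*x))+((4*1)+(4*5)))))
Step 3: at RRRL: (4*1) -> 4; overall: ((8+(((9*a)+(x*y))+(y*(y*5))))*(((a*(b+b))*((z+7)+(2+x)))+(((7+z)*(x*x))+((4*1)+(4*5))))) -> ((8+(((9*a)+(x*y))+(y*(y*5))))*(((a*(b+b))*((z+7)+(2+x)))+(((7+z)*(x*x))+(4+(4*5)))))
Step 4: at RRRR: (4*5) -> 20; overall: ((8+(((9*a)+(x*y))+(y*(y*5))))*(((a*(b+b))*((z+7)+(2+x)))+(((7+z)*(x*x))+(4+(4*5))))) -> ((8+(((9*a)+(x*y))+(y*(y*5))))*(((a*(b+b))*((z+7)+(2+x)))+(((7+z)*(x*x))+(4+20))))
Step 5: at RRR: (4+20) -> 24; overall: ((8+(((9*a)+(x*y))+(y*(y*5))))*(((a*(b+b))*((z+7)+(2+x)))+(((7+z)*(x*x))+(4+20)))) -> ((8+(((9*a)+(x*y))+(y*(y*5))))*(((a*(b+b))*((z+7)+(2+x)))+(((7+z)*(x*x))+24)))
Fixed point: ((8+(((9*a)+(x*y))+(y*(y*5))))*(((a*(b+b))*((z+7)+(2+x)))+(((7+z)*(x*x))+24)))

Answer: ((8+(((9*a)+(x*y))+(y*(y*5))))*(((a*(b+b))*((z+7)+(2+x)))+(((7+z)*(x*x))+24)))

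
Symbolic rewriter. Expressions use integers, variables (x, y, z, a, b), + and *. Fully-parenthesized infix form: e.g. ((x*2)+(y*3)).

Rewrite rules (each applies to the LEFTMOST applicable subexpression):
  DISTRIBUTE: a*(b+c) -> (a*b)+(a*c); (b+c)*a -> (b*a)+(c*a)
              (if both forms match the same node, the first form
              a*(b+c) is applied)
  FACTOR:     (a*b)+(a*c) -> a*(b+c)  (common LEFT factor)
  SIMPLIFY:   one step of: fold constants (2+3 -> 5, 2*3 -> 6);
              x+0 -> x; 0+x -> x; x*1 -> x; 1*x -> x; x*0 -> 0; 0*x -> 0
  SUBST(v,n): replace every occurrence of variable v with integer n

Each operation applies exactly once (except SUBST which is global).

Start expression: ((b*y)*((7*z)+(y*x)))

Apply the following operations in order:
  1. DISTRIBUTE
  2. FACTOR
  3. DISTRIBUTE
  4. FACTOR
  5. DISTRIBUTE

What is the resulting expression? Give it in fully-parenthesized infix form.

Start: ((b*y)*((7*z)+(y*x)))
Apply DISTRIBUTE at root (target: ((b*y)*((7*z)+(y*x)))): ((b*y)*((7*z)+(y*x))) -> (((b*y)*(7*z))+((b*y)*(y*x)))
Apply FACTOR at root (target: (((b*y)*(7*z))+((b*y)*(y*x)))): (((b*y)*(7*z))+((b*y)*(y*x))) -> ((b*y)*((7*z)+(y*x)))
Apply DISTRIBUTE at root (target: ((b*y)*((7*z)+(y*x)))): ((b*y)*((7*z)+(y*x))) -> (((b*y)*(7*z))+((b*y)*(y*x)))
Apply FACTOR at root (target: (((b*y)*(7*z))+((b*y)*(y*x)))): (((b*y)*(7*z))+((b*y)*(y*x))) -> ((b*y)*((7*z)+(y*x)))
Apply DISTRIBUTE at root (target: ((b*y)*((7*z)+(y*x)))): ((b*y)*((7*z)+(y*x))) -> (((b*y)*(7*z))+((b*y)*(y*x)))

Answer: (((b*y)*(7*z))+((b*y)*(y*x)))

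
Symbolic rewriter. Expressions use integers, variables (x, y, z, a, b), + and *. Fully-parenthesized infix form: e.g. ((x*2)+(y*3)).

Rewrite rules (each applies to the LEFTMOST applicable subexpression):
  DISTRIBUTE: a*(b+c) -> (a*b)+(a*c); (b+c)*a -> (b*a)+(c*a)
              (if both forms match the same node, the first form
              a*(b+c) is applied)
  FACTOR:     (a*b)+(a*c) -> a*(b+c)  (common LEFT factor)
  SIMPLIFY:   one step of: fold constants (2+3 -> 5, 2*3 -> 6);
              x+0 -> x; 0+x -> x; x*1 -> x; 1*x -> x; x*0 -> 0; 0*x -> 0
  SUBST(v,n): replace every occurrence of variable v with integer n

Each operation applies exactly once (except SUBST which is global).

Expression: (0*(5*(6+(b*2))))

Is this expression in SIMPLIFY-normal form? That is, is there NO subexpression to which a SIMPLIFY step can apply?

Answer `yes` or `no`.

Expression: (0*(5*(6+(b*2))))
Scanning for simplifiable subexpressions (pre-order)...
  at root: (0*(5*(6+(b*2)))) (SIMPLIFIABLE)
  at R: (5*(6+(b*2))) (not simplifiable)
  at RR: (6+(b*2)) (not simplifiable)
  at RRR: (b*2) (not simplifiable)
Found simplifiable subexpr at path root: (0*(5*(6+(b*2))))
One SIMPLIFY step would give: 0
-> NOT in normal form.

Answer: no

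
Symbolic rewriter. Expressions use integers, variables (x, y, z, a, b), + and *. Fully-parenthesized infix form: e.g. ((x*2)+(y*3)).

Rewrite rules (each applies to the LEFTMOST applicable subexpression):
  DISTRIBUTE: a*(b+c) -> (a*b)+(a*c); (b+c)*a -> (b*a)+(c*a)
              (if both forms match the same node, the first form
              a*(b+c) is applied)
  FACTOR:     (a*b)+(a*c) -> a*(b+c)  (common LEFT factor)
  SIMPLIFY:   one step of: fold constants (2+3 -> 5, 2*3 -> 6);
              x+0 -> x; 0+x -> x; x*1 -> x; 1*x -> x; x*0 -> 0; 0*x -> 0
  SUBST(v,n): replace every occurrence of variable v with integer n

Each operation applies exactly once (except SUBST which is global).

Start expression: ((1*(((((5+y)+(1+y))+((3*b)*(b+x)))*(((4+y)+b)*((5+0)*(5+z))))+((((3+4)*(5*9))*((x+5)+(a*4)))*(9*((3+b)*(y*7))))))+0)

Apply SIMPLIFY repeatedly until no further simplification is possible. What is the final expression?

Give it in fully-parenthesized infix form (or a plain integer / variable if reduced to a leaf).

Start: ((1*(((((5+y)+(1+y))+((3*b)*(b+x)))*(((4+y)+b)*((5+0)*(5+z))))+((((3+4)*(5*9))*((x+5)+(a*4)))*(9*((3+b)*(y*7))))))+0)
Step 1: at root: ((1*(((((5+y)+(1+y))+((3*b)*(b+x)))*(((4+y)+b)*((5+0)*(5+z))))+((((3+4)*(5*9))*((x+5)+(a*4)))*(9*((3+b)*(y*7))))))+0) -> (1*(((((5+y)+(1+y))+((3*b)*(b+x)))*(((4+y)+b)*((5+0)*(5+z))))+((((3+4)*(5*9))*((x+5)+(a*4)))*(9*((3+b)*(y*7)))))); overall: ((1*(((((5+y)+(1+y))+((3*b)*(b+x)))*(((4+y)+b)*((5+0)*(5+z))))+((((3+4)*(5*9))*((x+5)+(a*4)))*(9*((3+b)*(y*7))))))+0) -> (1*(((((5+y)+(1+y))+((3*b)*(b+x)))*(((4+y)+b)*((5+0)*(5+z))))+((((3+4)*(5*9))*((x+5)+(a*4)))*(9*((3+b)*(y*7))))))
Step 2: at root: (1*(((((5+y)+(1+y))+((3*b)*(b+x)))*(((4+y)+b)*((5+0)*(5+z))))+((((3+4)*(5*9))*((x+5)+(a*4)))*(9*((3+b)*(y*7)))))) -> (((((5+y)+(1+y))+((3*b)*(b+x)))*(((4+y)+b)*((5+0)*(5+z))))+((((3+4)*(5*9))*((x+5)+(a*4)))*(9*((3+b)*(y*7))))); overall: (1*(((((5+y)+(1+y))+((3*b)*(b+x)))*(((4+y)+b)*((5+0)*(5+z))))+((((3+4)*(5*9))*((x+5)+(a*4)))*(9*((3+b)*(y*7)))))) -> (((((5+y)+(1+y))+((3*b)*(b+x)))*(((4+y)+b)*((5+0)*(5+z))))+((((3+4)*(5*9))*((x+5)+(a*4)))*(9*((3+b)*(y*7)))))
Step 3: at LRRL: (5+0) -> 5; overall: (((((5+y)+(1+y))+((3*b)*(b+x)))*(((4+y)+b)*((5+0)*(5+z))))+((((3+4)*(5*9))*((x+5)+(a*4)))*(9*((3+b)*(y*7))))) -> (((((5+y)+(1+y))+((3*b)*(b+x)))*(((4+y)+b)*(5*(5+z))))+((((3+4)*(5*9))*((x+5)+(a*4)))*(9*((3+b)*(y*7)))))
Step 4: at RLLL: (3+4) -> 7; overall: (((((5+y)+(1+y))+((3*b)*(b+x)))*(((4+y)+b)*(5*(5+z))))+((((3+4)*(5*9))*((x+5)+(a*4)))*(9*((3+b)*(y*7))))) -> (((((5+y)+(1+y))+((3*b)*(b+x)))*(((4+y)+b)*(5*(5+z))))+(((7*(5*9))*((x+5)+(a*4)))*(9*((3+b)*(y*7)))))
Step 5: at RLLR: (5*9) -> 45; overall: (((((5+y)+(1+y))+((3*b)*(b+x)))*(((4+y)+b)*(5*(5+z))))+(((7*(5*9))*((x+5)+(a*4)))*(9*((3+b)*(y*7))))) -> (((((5+y)+(1+y))+((3*b)*(b+x)))*(((4+y)+b)*(5*(5+z))))+(((7*45)*((x+5)+(a*4)))*(9*((3+b)*(y*7)))))
Step 6: at RLL: (7*45) -> 315; overall: (((((5+y)+(1+y))+((3*b)*(b+x)))*(((4+y)+b)*(5*(5+z))))+(((7*45)*((x+5)+(a*4)))*(9*((3+b)*(y*7))))) -> (((((5+y)+(1+y))+((3*b)*(b+x)))*(((4+y)+b)*(5*(5+z))))+((315*((x+5)+(a*4)))*(9*((3+b)*(y*7)))))
Fixed point: (((((5+y)+(1+y))+((3*b)*(b+x)))*(((4+y)+b)*(5*(5+z))))+((315*((x+5)+(a*4)))*(9*((3+b)*(y*7)))))

Answer: (((((5+y)+(1+y))+((3*b)*(b+x)))*(((4+y)+b)*(5*(5+z))))+((315*((x+5)+(a*4)))*(9*((3+b)*(y*7)))))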